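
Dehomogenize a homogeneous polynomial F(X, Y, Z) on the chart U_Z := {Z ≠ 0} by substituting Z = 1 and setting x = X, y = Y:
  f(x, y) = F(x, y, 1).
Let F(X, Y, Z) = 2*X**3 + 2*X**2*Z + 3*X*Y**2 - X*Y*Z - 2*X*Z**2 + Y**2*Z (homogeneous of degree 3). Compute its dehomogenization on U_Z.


f(x, y) = 2*x**3 + 2*x**2 + 3*x*y**2 - x*y - 2*x + y**2

On U_Z we set Z = 1. Each monomial c·X^i·Y^j·Z^k in F becomes c·x^i·y^j·1^k = c·x^i·y^j.
Substituting Z = 1: F(X, Y, 1) = 2*x**3 + 2*x**2 + 3*x*y**2 - x*y - 2*x + y**2.
Note: deg(f) ≤ deg(F) = 3; strict inequality happens when F is divisible by Z (lost terms).


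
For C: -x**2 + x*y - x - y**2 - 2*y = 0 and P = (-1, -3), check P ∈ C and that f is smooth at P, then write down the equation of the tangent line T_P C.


Tangent line at P: -2*x + 3*y + 7 = 0.

Step 1: f(-1, -3) = 0, so P lies on C.
Step 2: partial derivatives
  f_x(x, y) = -2*x + y - 1, f_y(x, y) = x - 2*y - 2.
  f_x(P) = -2, f_y(P) = 3 (gradient nonzero, so P is smooth).
Step 3: tangent line at P: -2·(x − -1) + 3·(y − -3) = 0.
Expanding: -2*x + 3*y + 7 = 0.


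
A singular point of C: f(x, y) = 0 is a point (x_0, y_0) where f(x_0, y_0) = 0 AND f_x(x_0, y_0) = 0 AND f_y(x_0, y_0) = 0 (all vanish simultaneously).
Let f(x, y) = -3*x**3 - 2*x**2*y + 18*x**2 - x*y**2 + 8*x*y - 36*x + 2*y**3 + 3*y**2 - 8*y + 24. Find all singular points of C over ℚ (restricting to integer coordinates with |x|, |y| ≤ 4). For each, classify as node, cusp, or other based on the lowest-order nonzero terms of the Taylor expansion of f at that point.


Singular points: {(2, 0)}; classification: cusp.

Compute partial derivatives:
  f_x = -9*x**2 - 4*x*y + 36*x - y**2 + 8*y - 36.
  f_y = -2*x**2 - 2*x*y + 8*x + 6*y**2 + 6*y - 8.
Scan x_0 ∈ {−4, ..., 4}. For each x_0, f_y(x_0, y) is a polynomial in y; find its integer roots y ∈ {−4, ..., 4}, then test f_x and f at those candidates.
  x = -4: f_y(-4, y) = 6*y**2 + 14*y - 72; no integer root y with |y| ≤ 4.
  x = -3: f_y(-3, y) = 6*y**2 + 12*y - 50; no integer root y with |y| ≤ 4.
  x = -2: f_y(-2, y) = 6*y**2 + 10*y - 32; no integer root y with |y| ≤ 4.
  x = -1: f_y(-1, y) = 6*y**2 + 8*y - 18; no integer root y with |y| ≤ 4.
  x = 0: f_y(0, y) = 6*y**2 + 6*y - 8; no integer root y with |y| ≤ 4.
  x = 1: f_y(1, y) = 6*y**2 + 4*y - 2; vanishes at y ∈ {-1}. (1, -1): f_x = -14 ≠ 0.
  x = 2: f_y(2, y) = 6*y**2 + 2*y; vanishes at y ∈ {0}. (2, 0): f_x = 0, f = 0 — SINGULAR.
  x = 3: f_y(3, y) = 6*y**2 - 2; no integer root y with |y| ≤ 4.
  x = 4: f_y(4, y) = 6*y**2 - 2*y - 8; vanishes at y ∈ {-1}. (4, -1): f_x = -29 ≠ 0.
Only singular point on the grid: (2, 0).
Classify: substitute x = 2 + u, y = 0 + v and expand: f = -3*u**3 - 2*u**2*v - u*v**2 + 2*v**3 + v**2.
No constant or linear terms (consistent with a singular point). Quadratic part: v**2. Cubic part: -3*u**3 - 2*u**2*v - u*v**2 + 2*v**3.
The quadratic part v**2 is a perfect square, so there is a single (double) tangent line v = 0, i.e. y = 0. Restricting the cubic part to that line (v = 0) leaves -3*u**3 ≠ 0, so f is not divisible by v and the branch is v² ≈ 3*u**3 to lowest order — this is a cusp.
Classification: cusp.


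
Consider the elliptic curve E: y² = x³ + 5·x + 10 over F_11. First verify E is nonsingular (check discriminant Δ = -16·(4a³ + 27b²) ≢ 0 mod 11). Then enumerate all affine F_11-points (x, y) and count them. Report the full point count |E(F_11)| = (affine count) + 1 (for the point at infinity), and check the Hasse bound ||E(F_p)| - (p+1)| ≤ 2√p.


Affine points = {(1, 4), (1, 7), (6, 5), (6, 6), (7, 5), (7, 6), (8, 1), (8, 10), (9, 5), (9, 6), (10, 2), (10, 9)}; affine count = 12; |E(F_11)| = 13.

Discriminant check: Δ ∝ 4a³ + 27b² = 4·5³ + 27·10² = 4·125 + 27·100 ≡ 10 (mod 11). Nonzero ⇒ E is nonsingular.
For each x ∈ F_11, compute rhs = x³ + 5·x + 10 mod 11, then count y ∈ F_11 with y² ≡ rhs.
  x = 0: rhs = 10, matching y values: none (0 points).
  x = 1: rhs = 5, matching y values: 4, 7 (2 points).
  x = 2: rhs = 6, matching y values: none (0 points).
  x = 3: rhs = 8, matching y values: none (0 points).
  x = 4: rhs = 6, matching y values: none (0 points).
  x = 5: rhs = 6, matching y values: none (0 points).
  x = 6: rhs = 3, matching y values: 5, 6 (2 points).
  x = 7: rhs = 3, matching y values: 5, 6 (2 points).
  x = 8: rhs = 1, matching y values: 1, 10 (2 points).
  x = 9: rhs = 3, matching y values: 5, 6 (2 points).
  x = 10: rhs = 4, matching y values: 2, 9 (2 points).
Total affine count: 12.
Full point count |E(F_11)| = 12 + 1 = 13.
Hasse bound: |13 − (11+1)| = |1| = 1 ≤ 2√11 ≈ 6.6332 ✓.


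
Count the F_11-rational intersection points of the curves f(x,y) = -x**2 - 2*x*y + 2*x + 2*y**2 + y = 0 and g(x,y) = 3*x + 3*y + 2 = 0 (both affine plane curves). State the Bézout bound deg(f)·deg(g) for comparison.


Common zeros: {(5, 9), (8, 6)}; count = 2; Bézout bound = 2.

deg(f) = 2, deg(g) = 1, so Bézout bound = 2.
Scan x ∈ F_11. For each x, list the y ∈ F_11 with f(x, y) ≡ 0 and those with g(x, y) ≡ 0 (mod 11); the common zeros in that column are the intersection.
  x = 0: f ≡ 0 at y ∈ {0, 5}; g ≡ 0 at y ∈ {3}; common: ∅.
  x = 1: f ≡ 0 at y ∈ {8, 9}; g ≡ 0 at y ∈ {2}; common: ∅.
  x = 2: f ≡ 0 at y ∈ {0, 7}; g ≡ 0 at y ∈ {1}; common: ∅.
  x = 3: f ≡ 0 at y ∈ {3, 5}; g ≡ 0 at y ∈ {0}; common: ∅.
  x = 4: f ≡ 0 at y ∈ {3, 6}; g ≡ 0 at y ∈ {10}; common: ∅.
  x = 5: f ≡ 0 at y ∈ {1, 9}; g ≡ 0 at y ∈ {9}; common: {9}.
  x = 6: f ≡ 0 at y ∈ {1, 10}; g ≡ 0 at y ∈ {8}; common: ∅.
  x = 7: f ≡ 0 at y ∈ {4, 8}; g ≡ 0 at y ∈ {7}; common: ∅.
  x = 8: f ≡ 0 at y ∈ {6, 7}; g ≡ 0 at y ∈ {6}; common: {6}.
  x = 9: f ≡ 0 at y ∈ {4, 10}; g ≡ 0 at y ∈ {5}; common: ∅.
  x = 10: f ≡ 0 at y ∈ {2}; g ≡ 0 at y ∈ {4}; common: ∅.
Collecting: common zeros = {(5, 9), (8, 6)}, so the count is 2.
Comparison with the Bézout bound: 2 ≤ 2 = deg(f)·deg(g), as expected for curves with no common component (the bound is attained).


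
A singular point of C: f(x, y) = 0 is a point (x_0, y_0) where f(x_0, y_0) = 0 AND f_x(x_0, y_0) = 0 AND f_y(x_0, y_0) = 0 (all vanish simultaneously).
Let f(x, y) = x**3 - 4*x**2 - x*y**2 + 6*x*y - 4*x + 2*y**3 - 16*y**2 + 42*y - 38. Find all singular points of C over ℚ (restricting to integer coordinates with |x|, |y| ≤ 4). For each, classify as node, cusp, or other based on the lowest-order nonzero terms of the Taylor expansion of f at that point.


Singular points: {(1, 3)}; classification: node.

Compute partial derivatives:
  f_x = 3*x**2 - 8*x - y**2 + 6*y - 4.
  f_y = -2*x*y + 6*x + 6*y**2 - 32*y + 42.
Scan x_0 ∈ {−4, ..., 4}. For each x_0, f_y(x_0, y) is a polynomial in y; find its integer roots y ∈ {−4, ..., 4}, then test f_x and f at those candidates.
  x = -4: f_y(-4, y) = 6*y**2 - 24*y + 18; vanishes at y ∈ {1, 3}. (-4, 1): f_x = 81 ≠ 0; (-4, 3): f_x = 85 ≠ 0.
  x = -3: f_y(-3, y) = 6*y**2 - 26*y + 24; vanishes at y ∈ {3}. (-3, 3): f_x = 56 ≠ 0.
  x = -2: f_y(-2, y) = 6*y**2 - 28*y + 30; vanishes at y ∈ {3}. (-2, 3): f_x = 33 ≠ 0.
  x = -1: f_y(-1, y) = 6*y**2 - 30*y + 36; vanishes at y ∈ {2, 3}. (-1, 2): f_x = 15 ≠ 0; (-1, 3): f_x = 16 ≠ 0.
  x = 0: f_y(0, y) = 6*y**2 - 32*y + 42; vanishes at y ∈ {3}. (0, 3): f_x = 5 ≠ 0.
  x = 1: f_y(1, y) = 6*y**2 - 34*y + 48; vanishes at y ∈ {3}. (1, 3): f_x = 0, f = 0 — SINGULAR.
  x = 2: f_y(2, y) = 6*y**2 - 36*y + 54; vanishes at y ∈ {3}. (2, 3): f_x = 1 ≠ 0.
  x = 3: f_y(3, y) = 6*y**2 - 38*y + 60; vanishes at y ∈ {3}. (3, 3): f_x = 8 ≠ 0.
  x = 4: f_y(4, y) = 6*y**2 - 40*y + 66; vanishes at y ∈ {3}. (4, 3): f_x = 21 ≠ 0.
Only singular point on the grid: (1, 3).
Classify: substitute x = 1 + u, y = 3 + v and expand: f = u**3 - u**2 - u*v**2 + 2*v**3 + v**2.
No constant or linear terms (consistent with a singular point). Quadratic part: -u**2 + v**2. Cubic part: u**3 - u*v**2 + 2*v**3.
The quadratic part v**2 - u**2 = (v − u)(v + u) splits into two distinct linear factors, so there are two distinct tangent lines y − 3 = ±(x − 1) — this is a node (ordinary double point).
Classification: node.


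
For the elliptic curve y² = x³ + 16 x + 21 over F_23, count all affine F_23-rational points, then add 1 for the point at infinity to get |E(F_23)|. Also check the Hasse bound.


Affine points = {(3, 2), (3, 21), (7, 4), (7, 19), (10, 10), (10, 13), (12, 3), (12, 20), (15, 5), (15, 18), (16, 7), (16, 16), (17, 10), (17, 13), (18, 0), (19, 10), (19, 13), (21, 2), (21, 21), (22, 2), (22, 21)}; affine count = 21; |E(F_23)| = 22.

Discriminant check: Δ ∝ 4a³ + 27b² = 4·16³ + 27·21² = 4·4096 + 27·441 ≡ 1 (mod 23). Nonzero ⇒ E is nonsingular.
For each x ∈ F_23, compute rhs = x³ + 16·x + 21 mod 23, then count y ∈ F_23 with y² ≡ rhs.
  x = 0: rhs = 21, matching y values: none (0 points).
  x = 1: rhs = 15, matching y values: none (0 points).
  x = 2: rhs = 15, matching y values: none (0 points).
  x = 3: rhs = 4, matching y values: 2, 21 (2 points).
  x = 4: rhs = 11, matching y values: none (0 points).
  x = 5: rhs = 19, matching y values: none (0 points).
  x = 6: rhs = 11, matching y values: none (0 points).
  x = 7: rhs = 16, matching y values: 4, 19 (2 points).
  x = 8: rhs = 17, matching y values: none (0 points).
  x = 9: rhs = 20, matching y values: none (0 points).
  x = 10: rhs = 8, matching y values: 10, 13 (2 points).
  x = 11: rhs = 10, matching y values: none (0 points).
  x = 12: rhs = 9, matching y values: 3, 20 (2 points).
  x = 13: rhs = 11, matching y values: none (0 points).
  x = 14: rhs = 22, matching y values: none (0 points).
  x = 15: rhs = 2, matching y values: 5, 18 (2 points).
  x = 16: rhs = 3, matching y values: 7, 16 (2 points).
  x = 17: rhs = 8, matching y values: 10, 13 (2 points).
  x = 18: rhs = 0, matching y values: 0 (1 points).
  x = 19: rhs = 8, matching y values: 10, 13 (2 points).
  x = 20: rhs = 15, matching y values: none (0 points).
  x = 21: rhs = 4, matching y values: 2, 21 (2 points).
  x = 22: rhs = 4, matching y values: 2, 21 (2 points).
Total affine count: 21.
Full point count |E(F_23)| = 21 + 1 = 22.
Hasse bound: |22 − (23+1)| = |-2| = 2 ≤ 2√23 ≈ 9.5917 ✓.


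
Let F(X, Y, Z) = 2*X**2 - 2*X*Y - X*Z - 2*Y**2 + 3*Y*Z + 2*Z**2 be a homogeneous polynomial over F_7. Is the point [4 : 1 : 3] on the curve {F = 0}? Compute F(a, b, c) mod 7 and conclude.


F(4,1,3) ≡ 2 (mod 7); P is NOT on the curve.

Evaluate F(4, 1, 3) term-by-term (mod 7).
  2*X**2 ↦ 2·16·1·1 = 32
  -2*X*Y ↦ -2·4·1·1 = -8
  -X*Z ↦ -1·4·1·3 = -12
  -2*Y**2 ↦ -2·1·1·1 = -2
  3*Y*Z ↦ 3·1·1·3 = 9
  2*Z**2 ↦ 2·1·1·9 = 18
Sum: F(4, 1, 3) = (32) + (-8) + (-12) + (-2) + (9) + (18) = 37.
Reducing mod 7: 37 ≡ 2 (mod 7).
Since F(a, b, c) ≡ 2 ≠ 0 (mod 7), P does NOT lie on the curve.


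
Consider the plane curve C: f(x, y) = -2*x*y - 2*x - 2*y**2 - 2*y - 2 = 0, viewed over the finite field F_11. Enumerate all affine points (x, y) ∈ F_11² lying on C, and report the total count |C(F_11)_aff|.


Affine F_11-points: {(3, 9), (4, 1), (4, 5), (5, 2), (5, 3), (8, 6), (8, 7), (9, 4), (9, 8), (10, 0)}; count = 10.

For each of the 121 pairs (x, y) ∈ F_11², evaluate f(x, y) mod 11. Record the zeros.
  x = 0: [0↦9, 1↦5, 2↦8, 3↦7, 4↦2, 5↦4, 6↦2, 7↦7, 8↦8, 9↦5, 10↦9]  zeros at y ∈ ∅
  x = 1: [0↦7, 1↦1, 2↦2, 3↦10, 4↦3, 5↦3, 6↦10, 7↦2, 8↦1, 9↦7, 10↦9]  zeros at y ∈ ∅
  x = 2: [0↦5, 1↦8, 2↦7, 3↦2, 4↦4, 5↦2, 6↦7, 7↦8, 8↦5, 9↦9, 10↦9]  zeros at y ∈ ∅
  x = 3: [0↦3, 1↦4, 2↦1, 3↦5, 4↦5, 5↦1, 6↦4, 7↦3, 8↦9, 9↦0, 10↦9]  zeros at y ∈ {9}
  x = 4: [0↦1, 1↦0, 2↦6, 3↦8, 4↦6, 5↦0, 6↦1, 7↦9, 8↦2, 9↦2, 10↦9]  zeros at y ∈ {1, 5}
  x = 5: [0↦10, 1↦7, 2↦0, 3↦0, 4↦7, 5↦10, 6↦9, 7↦4, 8↦6, 9↦4, 10↦9]  zeros at y ∈ {2, 3}
  x = 6: [0↦8, 1↦3, 2↦5, 3↦3, 4↦8, 5↦9, 6↦6, 7↦10, 8↦10, 9↦6, 10↦9]  zeros at y ∈ ∅
  x = 7: [0↦6, 1↦10, 2↦10, 3↦6, 4↦9, 5↦8, 6↦3, 7↦5, 8↦3, 9↦8, 10↦9]  zeros at y ∈ ∅
  x = 8: [0↦4, 1↦6, 2↦4, 3↦9, 4↦10, 5↦7, 6↦0, 7↦0, 8↦7, 9↦10, 10↦9]  zeros at y ∈ {6, 7}
  x = 9: [0↦2, 1↦2, 2↦9, 3↦1, 4↦0, 5↦6, 6↦8, 7↦6, 8↦0, 9↦1, 10↦9]  zeros at y ∈ {4, 8}
  x = 10: [0↦0, 1↦9, 2↦3, 3↦4, 4↦1, 5↦5, 6↦5, 7↦1, 8↦4, 9↦3, 10↦9]  zeros at y ∈ {0}
Collecting zeros: affine points = {(3, 9), (4, 1), (4, 5), (5, 2), (5, 3), (8, 6), (8, 7), (9, 4), (9, 8), (10, 0)}.
Total count |C(F_11)_aff| = 10.


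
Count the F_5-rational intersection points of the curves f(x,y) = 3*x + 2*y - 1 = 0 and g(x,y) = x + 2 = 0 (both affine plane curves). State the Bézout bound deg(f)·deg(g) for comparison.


Common zeros: {(3, 1)}; count = 1; Bézout bound = 1.

deg(f) = 1, deg(g) = 1, so Bézout bound = 1.
Scan x ∈ F_5. For each x, list the y ∈ F_5 with f(x, y) ≡ 0 and those with g(x, y) ≡ 0 (mod 5); the common zeros in that column are the intersection.
  x = 0: f ≡ 0 at y ∈ {3}; g ≡ 0 at y ∈ ∅; common: ∅.
  x = 1: f ≡ 0 at y ∈ {4}; g ≡ 0 at y ∈ ∅; common: ∅.
  x = 2: f ≡ 0 at y ∈ {0}; g ≡ 0 at y ∈ ∅; common: ∅.
  x = 3: f ≡ 0 at y ∈ {1}; g ≡ 0 at y ∈ {0, 1, 2, 3, 4}; common: {1}.
  x = 4: f ≡ 0 at y ∈ {2}; g ≡ 0 at y ∈ ∅; common: ∅.
Collecting: common zeros = {(3, 1)}, so the count is 1.
Comparison with the Bézout bound: 1 ≤ 1 = deg(f)·deg(g), as expected for curves with no common component (the bound is attained).


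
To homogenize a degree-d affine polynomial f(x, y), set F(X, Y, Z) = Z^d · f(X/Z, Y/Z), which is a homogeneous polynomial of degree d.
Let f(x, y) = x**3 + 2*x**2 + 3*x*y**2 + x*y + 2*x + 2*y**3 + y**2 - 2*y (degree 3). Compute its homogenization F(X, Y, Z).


F(X, Y, Z) = X**3 + 2*X**2*Z + 3*X*Y**2 + X*Y*Z + 2*X*Z**2 + 2*Y**3 + Y**2*Z - 2*Y*Z**2

deg(f) = 3.
Substitute x = X/Z, y = Y/Z into f, then multiply by Z^3.
  monomial 1·x^3·y^0 ↦ 1·X^3·Y^0·Z^0.
  monomial 2·x^2·y^0 ↦ 2·X^2·Y^0·Z^1.
  monomial 3·x^1·y^2 ↦ 3·X^1·Y^2·Z^0.
  monomial 1·x^1·y^1 ↦ 1·X^1·Y^1·Z^1.
  monomial 2·x^1·y^0 ↦ 2·X^1·Y^0·Z^2.
  monomial 2·x^0·y^3 ↦ 2·X^0·Y^3·Z^0.
  monomial 1·x^0·y^2 ↦ 1·X^0·Y^2·Z^1.
  monomial -2·x^0·y^1 ↦ -2·X^0·Y^1·Z^2.
Collecting: F(X, Y, Z) = X**3 + 2*X**2*Z + 3*X*Y**2 + X*Y*Z + 2*X*Z**2 + 2*Y**3 + Y**2*Z - 2*Y*Z**2.


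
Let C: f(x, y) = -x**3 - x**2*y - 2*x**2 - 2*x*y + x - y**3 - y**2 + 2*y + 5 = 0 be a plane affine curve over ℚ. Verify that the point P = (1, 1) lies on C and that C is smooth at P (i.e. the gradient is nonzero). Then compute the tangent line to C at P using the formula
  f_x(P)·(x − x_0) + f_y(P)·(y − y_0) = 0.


Tangent line at P: -10*x - 6*y + 16 = 0.

Step 1: f(1, 1) = 0, so P lies on C.
Step 2: partial derivatives
  f_x(x, y) = -3*x**2 - 2*x*y - 4*x - 2*y + 1, f_y(x, y) = -x**2 - 2*x - 3*y**2 - 2*y + 2.
  f_x(P) = -10, f_y(P) = -6 (gradient nonzero, so P is smooth).
Step 3: tangent line at P: -10·(x − 1) + -6·(y − 1) = 0.
Expanding: -10*x - 6*y + 16 = 0.


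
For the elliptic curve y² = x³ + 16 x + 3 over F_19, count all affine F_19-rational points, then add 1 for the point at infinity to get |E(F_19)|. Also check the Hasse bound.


Affine points = {(1, 1), (1, 18), (2, 9), (2, 10), (4, 6), (4, 13), (6, 7), (6, 12), (8, 4), (8, 15), (10, 2), (10, 17), (11, 3), (11, 16), (12, 2), (12, 17), (14, 8), (14, 11), (16, 2), (16, 17), (17, 1), (17, 18), (18, 9), (18, 10)}; affine count = 24; |E(F_19)| = 25.

Discriminant check: Δ ∝ 4a³ + 27b² = 4·16³ + 27·3² = 4·4096 + 27·9 ≡ 2 (mod 19). Nonzero ⇒ E is nonsingular.
For each x ∈ F_19, compute rhs = x³ + 16·x + 3 mod 19, then count y ∈ F_19 with y² ≡ rhs.
  x = 0: rhs = 3, matching y values: none (0 points).
  x = 1: rhs = 1, matching y values: 1, 18 (2 points).
  x = 2: rhs = 5, matching y values: 9, 10 (2 points).
  x = 3: rhs = 2, matching y values: none (0 points).
  x = 4: rhs = 17, matching y values: 6, 13 (2 points).
  x = 5: rhs = 18, matching y values: none (0 points).
  x = 6: rhs = 11, matching y values: 7, 12 (2 points).
  x = 7: rhs = 2, matching y values: none (0 points).
  x = 8: rhs = 16, matching y values: 4, 15 (2 points).
  x = 9: rhs = 2, matching y values: none (0 points).
  x = 10: rhs = 4, matching y values: 2, 17 (2 points).
  x = 11: rhs = 9, matching y values: 3, 16 (2 points).
  x = 12: rhs = 4, matching y values: 2, 17 (2 points).
  x = 13: rhs = 14, matching y values: none (0 points).
  x = 14: rhs = 7, matching y values: 8, 11 (2 points).
  x = 15: rhs = 8, matching y values: none (0 points).
  x = 16: rhs = 4, matching y values: 2, 17 (2 points).
  x = 17: rhs = 1, matching y values: 1, 18 (2 points).
  x = 18: rhs = 5, matching y values: 9, 10 (2 points).
Total affine count: 24.
Full point count |E(F_19)| = 24 + 1 = 25.
Hasse bound: |25 − (19+1)| = |5| = 5 ≤ 2√19 ≈ 8.7178 ✓.


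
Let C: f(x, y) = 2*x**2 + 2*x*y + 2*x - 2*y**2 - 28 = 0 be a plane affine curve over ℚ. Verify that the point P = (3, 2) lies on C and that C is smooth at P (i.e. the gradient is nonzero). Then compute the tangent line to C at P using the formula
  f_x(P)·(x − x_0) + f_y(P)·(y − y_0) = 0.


Tangent line at P: 18*x - 2*y - 50 = 0.

Step 1: f(3, 2) = 0, so P lies on C.
Step 2: partial derivatives
  f_x(x, y) = 4*x + 2*y + 2, f_y(x, y) = 2*x - 4*y.
  f_x(P) = 18, f_y(P) = -2 (gradient nonzero, so P is smooth).
Step 3: tangent line at P: 18·(x − 3) + -2·(y − 2) = 0.
Expanding: 18*x - 2*y - 50 = 0.


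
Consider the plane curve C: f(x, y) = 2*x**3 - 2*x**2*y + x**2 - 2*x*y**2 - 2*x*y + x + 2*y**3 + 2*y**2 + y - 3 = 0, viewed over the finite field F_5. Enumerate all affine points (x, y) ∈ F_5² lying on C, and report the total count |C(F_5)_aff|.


Affine F_5-points: {(1, 1), (2, 2), (3, 4), (4, 0)}; count = 4.

For each of the 25 pairs (x, y) ∈ F_5², evaluate f(x, y) mod 5. Record the zeros.
  x = 0: [0↦2, 1↦2, 2↦3, 3↦2, 4↦1]  zeros at y ∈ ∅
  x = 1: [0↦1, 1↦0, 2↦1, 3↦1, 4↦2]  zeros at y ∈ {1}
  x = 2: [0↦4, 1↦3, 2↦0, 3↦2, 4↦1]  zeros at y ∈ {2}
  x = 3: [0↦3, 1↦3, 2↦2, 3↦2, 4↦0]  zeros at y ∈ {4}
  x = 4: [0↦0, 1↦2, 2↦4, 3↦3, 4↦1]  zeros at y ∈ {0}
Collecting zeros: affine points = {(1, 1), (2, 2), (3, 4), (4, 0)}.
Total count |C(F_5)_aff| = 4.


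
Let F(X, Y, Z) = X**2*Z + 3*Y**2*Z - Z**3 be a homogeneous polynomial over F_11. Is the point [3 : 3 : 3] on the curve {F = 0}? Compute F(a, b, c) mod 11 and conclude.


F(3,3,3) ≡ 4 (mod 11); P is NOT on the curve.

Evaluate F(3, 3, 3) term-by-term (mod 11).
  X**2*Z ↦ 1·9·1·3 = 27
  3*Y**2*Z ↦ 3·1·9·3 = 81
  -Z**3 ↦ -1·1·1·27 = -27
Sum: F(3, 3, 3) = (27) + (81) + (-27) = 81.
Reducing mod 11: 81 ≡ 4 (mod 11).
Since F(a, b, c) ≡ 4 ≠ 0 (mod 11), P does NOT lie on the curve.


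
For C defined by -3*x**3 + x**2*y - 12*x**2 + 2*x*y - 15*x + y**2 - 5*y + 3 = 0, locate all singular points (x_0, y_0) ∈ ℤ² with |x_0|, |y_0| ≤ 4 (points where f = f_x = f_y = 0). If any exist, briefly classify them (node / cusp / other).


Singular points: {(-1, 3)}; classification: cusp.

Compute partial derivatives:
  f_x = -9*x**2 + 2*x*y - 24*x + 2*y - 15.
  f_y = x**2 + 2*x + 2*y - 5.
Scan x_0 ∈ {−4, ..., 4}. For each x_0, f_y(x_0, y) is a polynomial in y; find its integer roots y ∈ {−4, ..., 4}, then test f_x and f at those candidates.
  x = -4: f_y(-4, y) = 2*y + 3; no integer root y with |y| ≤ 4.
  x = -3: f_y(-3, y) = 2*y - 2; vanishes at y ∈ {1}. (-3, 1): f_x = -28 ≠ 0.
  x = -2: f_y(-2, y) = 2*y - 5; no integer root y with |y| ≤ 4.
  x = -1: f_y(-1, y) = 2*y - 6; vanishes at y ∈ {3}. (-1, 3): f_x = 0, f = 0 — SINGULAR.
  x = 0: f_y(0, y) = 2*y - 5; no integer root y with |y| ≤ 4.
  x = 1: f_y(1, y) = 2*y - 2; vanishes at y ∈ {1}. (1, 1): f_x = -44 ≠ 0.
  x = 2: f_y(2, y) = 2*y + 3; no integer root y with |y| ≤ 4.
  x = 3: f_y(3, y) = 2*y + 10; no integer root y with |y| ≤ 4.
  x = 4: f_y(4, y) = 2*y + 19; no integer root y with |y| ≤ 4.
Only singular point on the grid: (-1, 3).
Classify: substitute x = -1 + u, y = 3 + v and expand: f = -3*u**3 + u**2*v + v**2.
No constant or linear terms (consistent with a singular point). Quadratic part: v**2. Cubic part: -3*u**3 + u**2*v.
The quadratic part v**2 is a perfect square, so there is a single (double) tangent line v = 0, i.e. y = 3. Restricting the cubic part to that line (v = 0) leaves -3*u**3 ≠ 0, so f is not divisible by v and the branch is v² ≈ 3*u**3 to lowest order — this is a cusp.
Classification: cusp.


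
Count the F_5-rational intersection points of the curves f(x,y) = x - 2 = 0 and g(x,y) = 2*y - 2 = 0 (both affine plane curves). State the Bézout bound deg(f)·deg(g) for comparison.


Common zeros: {(2, 1)}; count = 1; Bézout bound = 1.

deg(f) = 1, deg(g) = 1, so Bézout bound = 1.
Scan x ∈ F_5. For each x, list the y ∈ F_5 with f(x, y) ≡ 0 and those with g(x, y) ≡ 0 (mod 5); the common zeros in that column are the intersection.
  x = 0: f ≡ 0 at y ∈ ∅; g ≡ 0 at y ∈ {1}; common: ∅.
  x = 1: f ≡ 0 at y ∈ ∅; g ≡ 0 at y ∈ {1}; common: ∅.
  x = 2: f ≡ 0 at y ∈ {0, 1, 2, 3, 4}; g ≡ 0 at y ∈ {1}; common: {1}.
  x = 3: f ≡ 0 at y ∈ ∅; g ≡ 0 at y ∈ {1}; common: ∅.
  x = 4: f ≡ 0 at y ∈ ∅; g ≡ 0 at y ∈ {1}; common: ∅.
Collecting: common zeros = {(2, 1)}, so the count is 1.
Comparison with the Bézout bound: 1 ≤ 1 = deg(f)·deg(g), as expected for curves with no common component (the bound is attained).


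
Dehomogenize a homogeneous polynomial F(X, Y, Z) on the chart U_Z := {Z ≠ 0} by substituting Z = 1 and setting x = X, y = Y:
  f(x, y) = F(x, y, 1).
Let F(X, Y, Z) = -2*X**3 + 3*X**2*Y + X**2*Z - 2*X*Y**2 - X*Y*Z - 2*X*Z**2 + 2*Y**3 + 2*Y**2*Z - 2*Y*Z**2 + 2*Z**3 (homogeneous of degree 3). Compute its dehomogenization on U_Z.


f(x, y) = -2*x**3 + 3*x**2*y + x**2 - 2*x*y**2 - x*y - 2*x + 2*y**3 + 2*y**2 - 2*y + 2

On U_Z we set Z = 1. Each monomial c·X^i·Y^j·Z^k in F becomes c·x^i·y^j·1^k = c·x^i·y^j.
Substituting Z = 1: F(X, Y, 1) = -2*x**3 + 3*x**2*y + x**2 - 2*x*y**2 - x*y - 2*x + 2*y**3 + 2*y**2 - 2*y + 2.
Note: deg(f) ≤ deg(F) = 3; strict inequality happens when F is divisible by Z (lost terms).


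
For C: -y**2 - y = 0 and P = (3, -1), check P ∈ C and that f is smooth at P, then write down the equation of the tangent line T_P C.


Tangent line at P: y + 1 = 0.

Step 1: f(3, -1) = 0, so P lies on C.
Step 2: partial derivatives
  f_x(x, y) = 0, f_y(x, y) = -2*y - 1.
  f_x(P) = 0, f_y(P) = 1 (gradient nonzero, so P is smooth).
Step 3: tangent line at P: 0·(x − 3) + 1·(y − -1) = 0.
Expanding: y + 1 = 0.


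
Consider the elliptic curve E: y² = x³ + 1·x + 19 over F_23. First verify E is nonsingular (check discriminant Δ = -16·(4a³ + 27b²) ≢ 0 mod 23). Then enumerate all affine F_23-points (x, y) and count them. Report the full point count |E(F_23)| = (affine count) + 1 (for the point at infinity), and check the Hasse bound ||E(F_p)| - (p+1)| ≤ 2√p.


Affine points = {(2, 11), (2, 12), (3, 7), (3, 16), (4, 8), (4, 15), (7, 1), (7, 22), (11, 2), (11, 21), (17, 2), (17, 21), (18, 2), (18, 21), (20, 9), (20, 14), (21, 3), (21, 20)}; affine count = 18; |E(F_23)| = 19.

Discriminant check: Δ ∝ 4a³ + 27b² = 4·1³ + 27·19² = 4·1 + 27·361 ≡ 22 (mod 23). Nonzero ⇒ E is nonsingular.
For each x ∈ F_23, compute rhs = x³ + 1·x + 19 mod 23, then count y ∈ F_23 with y² ≡ rhs.
  x = 0: rhs = 19, matching y values: none (0 points).
  x = 1: rhs = 21, matching y values: none (0 points).
  x = 2: rhs = 6, matching y values: 11, 12 (2 points).
  x = 3: rhs = 3, matching y values: 7, 16 (2 points).
  x = 4: rhs = 18, matching y values: 8, 15 (2 points).
  x = 5: rhs = 11, matching y values: none (0 points).
  x = 6: rhs = 11, matching y values: none (0 points).
  x = 7: rhs = 1, matching y values: 1, 22 (2 points).
  x = 8: rhs = 10, matching y values: none (0 points).
  x = 9: rhs = 21, matching y values: none (0 points).
  x = 10: rhs = 17, matching y values: none (0 points).
  x = 11: rhs = 4, matching y values: 2, 21 (2 points).
  x = 12: rhs = 11, matching y values: none (0 points).
  x = 13: rhs = 21, matching y values: none (0 points).
  x = 14: rhs = 17, matching y values: none (0 points).
  x = 15: rhs = 5, matching y values: none (0 points).
  x = 16: rhs = 14, matching y values: none (0 points).
  x = 17: rhs = 4, matching y values: 2, 21 (2 points).
  x = 18: rhs = 4, matching y values: 2, 21 (2 points).
  x = 19: rhs = 20, matching y values: none (0 points).
  x = 20: rhs = 12, matching y values: 9, 14 (2 points).
  x = 21: rhs = 9, matching y values: 3, 20 (2 points).
  x = 22: rhs = 17, matching y values: none (0 points).
Total affine count: 18.
Full point count |E(F_23)| = 18 + 1 = 19.
Hasse bound: |19 − (23+1)| = |-5| = 5 ≤ 2√23 ≈ 9.5917 ✓.


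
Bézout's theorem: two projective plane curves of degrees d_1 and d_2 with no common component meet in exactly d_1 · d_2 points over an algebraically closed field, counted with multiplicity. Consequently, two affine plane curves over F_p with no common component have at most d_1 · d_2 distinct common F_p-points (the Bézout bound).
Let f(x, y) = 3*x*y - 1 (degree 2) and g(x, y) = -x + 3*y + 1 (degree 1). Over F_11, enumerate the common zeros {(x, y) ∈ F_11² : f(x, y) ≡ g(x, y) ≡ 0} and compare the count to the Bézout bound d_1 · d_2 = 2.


Common zeros: {(4, 1), (8, 6)}; count = 2; Bézout bound = 2.

deg(f) = 2, deg(g) = 1, so Bézout bound = 2.
Scan x ∈ F_11. For each x, list the y ∈ F_11 with f(x, y) ≡ 0 and those with g(x, y) ≡ 0 (mod 11); the common zeros in that column are the intersection.
  x = 0: f ≡ 0 at y ∈ ∅; g ≡ 0 at y ∈ {7}; common: ∅.
  x = 1: f ≡ 0 at y ∈ {4}; g ≡ 0 at y ∈ {0}; common: ∅.
  x = 2: f ≡ 0 at y ∈ {2}; g ≡ 0 at y ∈ {4}; common: ∅.
  x = 3: f ≡ 0 at y ∈ {5}; g ≡ 0 at y ∈ {8}; common: ∅.
  x = 4: f ≡ 0 at y ∈ {1}; g ≡ 0 at y ∈ {1}; common: {1}.
  x = 5: f ≡ 0 at y ∈ {3}; g ≡ 0 at y ∈ {5}; common: ∅.
  x = 6: f ≡ 0 at y ∈ {8}; g ≡ 0 at y ∈ {9}; common: ∅.
  x = 7: f ≡ 0 at y ∈ {10}; g ≡ 0 at y ∈ {2}; common: ∅.
  x = 8: f ≡ 0 at y ∈ {6}; g ≡ 0 at y ∈ {6}; common: {6}.
  x = 9: f ≡ 0 at y ∈ {9}; g ≡ 0 at y ∈ {10}; common: ∅.
  x = 10: f ≡ 0 at y ∈ {7}; g ≡ 0 at y ∈ {3}; common: ∅.
Collecting: common zeros = {(4, 1), (8, 6)}, so the count is 2.
Comparison with the Bézout bound: 2 ≤ 2 = deg(f)·deg(g), as expected for curves with no common component (the bound is attained).


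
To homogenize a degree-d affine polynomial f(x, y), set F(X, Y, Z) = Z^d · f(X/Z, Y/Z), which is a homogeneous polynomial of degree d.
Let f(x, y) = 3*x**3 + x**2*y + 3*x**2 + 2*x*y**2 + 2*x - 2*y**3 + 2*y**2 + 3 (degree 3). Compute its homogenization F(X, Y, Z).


F(X, Y, Z) = 3*X**3 + X**2*Y + 3*X**2*Z + 2*X*Y**2 + 2*X*Z**2 - 2*Y**3 + 2*Y**2*Z + 3*Z**3

deg(f) = 3.
Substitute x = X/Z, y = Y/Z into f, then multiply by Z^3.
  monomial 3·x^3·y^0 ↦ 3·X^3·Y^0·Z^0.
  monomial 1·x^2·y^1 ↦ 1·X^2·Y^1·Z^0.
  monomial 3·x^2·y^0 ↦ 3·X^2·Y^0·Z^1.
  monomial 2·x^1·y^2 ↦ 2·X^1·Y^2·Z^0.
  monomial 2·x^1·y^0 ↦ 2·X^1·Y^0·Z^2.
  monomial -2·x^0·y^3 ↦ -2·X^0·Y^3·Z^0.
  monomial 2·x^0·y^2 ↦ 2·X^0·Y^2·Z^1.
  monomial 3·x^0·y^0 ↦ 3·X^0·Y^0·Z^3.
Collecting: F(X, Y, Z) = 3*X**3 + X**2*Y + 3*X**2*Z + 2*X*Y**2 + 2*X*Z**2 - 2*Y**3 + 2*Y**2*Z + 3*Z**3.


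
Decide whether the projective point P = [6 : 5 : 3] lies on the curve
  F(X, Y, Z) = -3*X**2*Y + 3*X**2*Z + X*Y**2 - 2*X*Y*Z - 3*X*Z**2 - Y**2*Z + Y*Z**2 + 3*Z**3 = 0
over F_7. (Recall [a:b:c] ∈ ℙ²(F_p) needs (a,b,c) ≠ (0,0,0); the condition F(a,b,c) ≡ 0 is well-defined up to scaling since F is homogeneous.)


F(6,5,3) ≡ 0 (mod 7); P is on the curve.

Evaluate F(6, 5, 3) term-by-term (mod 7).
  -3*X**2*Y ↦ -3·36·5·1 = -540
  3*X**2*Z ↦ 3·36·1·3 = 324
  X*Y**2 ↦ 1·6·25·1 = 150
  -2*X*Y*Z ↦ -2·6·5·3 = -180
  -3*X*Z**2 ↦ -3·6·1·9 = -162
  -Y**2*Z ↦ -1·1·25·3 = -75
  Y*Z**2 ↦ 1·1·5·9 = 45
  3*Z**3 ↦ 3·1·1·27 = 81
Sum: F(6, 5, 3) = (-540) + (324) + (150) + (-180) + (-162) + (-75) + (45) + (81) = -357.
Reducing mod 7: -357 ≡ 0 (mod 7).
Since F(a, b, c) ≡ 0 (mod 7), P lies on the curve.


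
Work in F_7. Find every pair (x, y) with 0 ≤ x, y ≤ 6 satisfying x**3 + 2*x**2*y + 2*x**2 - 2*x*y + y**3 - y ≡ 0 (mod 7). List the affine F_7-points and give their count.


Affine F_7-points: {(0, 0), (0, 1), (0, 6), (1, 4), (3, 3), (4, 4), (4, 5), (5, 0), (6, 4)}; count = 9.

For each of the 49 pairs (x, y) ∈ F_7², evaluate f(x, y) mod 7. Record the zeros.
  x = 0: [0↦0, 1↦0, 2↦6, 3↦3, 4↦4, 5↦1, 6↦0]  zeros at y ∈ {0, 1, 6}
  x = 1: [0↦3, 1↦3, 2↦2, 3↦6, 4↦0, 5↦4, 6↦3]  zeros at y ∈ {4}
  x = 2: [0↦2, 1↦6, 2↦2, 3↦3, 4↦1, 5↦2, 6↦5]  zeros at y ∈ ∅
  x = 3: [0↦3, 1↦1, 2↦5, 3↦0, 4↦6, 5↦1, 6↦5]  zeros at y ∈ {3}
  x = 4: [0↦5, 1↦1, 2↦3, 3↦3, 4↦0, 5↦0, 6↦2]  zeros at y ∈ {4, 5}
  x = 5: [0↦0, 1↦5, 2↦2, 3↦4, 4↦3, 5↦5, 6↦2]  zeros at y ∈ {0}
  x = 6: [0↦1, 1↦5, 2↦1, 3↦2, 4↦0, 5↦1, 6↦4]  zeros at y ∈ {4}
Collecting zeros: affine points = {(0, 0), (0, 1), (0, 6), (1, 4), (3, 3), (4, 4), (4, 5), (5, 0), (6, 4)}.
Total count |C(F_7)_aff| = 9.


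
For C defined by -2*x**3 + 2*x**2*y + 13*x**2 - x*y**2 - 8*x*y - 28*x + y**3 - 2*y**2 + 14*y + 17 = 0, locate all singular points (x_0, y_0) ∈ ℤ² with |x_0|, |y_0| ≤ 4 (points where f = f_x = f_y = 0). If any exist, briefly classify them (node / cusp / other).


Singular points: {(3, 2)}; classification: node.

Compute partial derivatives:
  f_x = -6*x**2 + 4*x*y + 26*x - y**2 - 8*y - 28.
  f_y = 2*x**2 - 2*x*y - 8*x + 3*y**2 - 4*y + 14.
Scan x_0 ∈ {−4, ..., 4}. For each x_0, f_y(x_0, y) is a polynomial in y; find its integer roots y ∈ {−4, ..., 4}, then test f_x and f at those candidates.
  x = -4: f_y(-4, y) = 3*y**2 + 4*y + 78; no integer root y with |y| ≤ 4.
  x = -3: f_y(-3, y) = 3*y**2 + 2*y + 56; no integer root y with |y| ≤ 4.
  x = -2: f_y(-2, y) = 3*y**2 + 38; no integer root y with |y| ≤ 4.
  x = -1: f_y(-1, y) = 3*y**2 - 2*y + 24; no integer root y with |y| ≤ 4.
  x = 0: f_y(0, y) = 3*y**2 - 4*y + 14; no integer root y with |y| ≤ 4.
  x = 1: f_y(1, y) = 3*y**2 - 6*y + 8; no integer root y with |y| ≤ 4.
  x = 2: f_y(2, y) = 3*y**2 - 8*y + 6; no integer root y with |y| ≤ 4.
  x = 3: f_y(3, y) = 3*y**2 - 10*y + 8; vanishes at y ∈ {2}. (3, 2): f_x = 0, f = 0 — SINGULAR.
  x = 4: f_y(4, y) = 3*y**2 - 12*y + 14; no integer root y with |y| ≤ 4.
Only singular point on the grid: (3, 2).
Classify: substitute x = 3 + u, y = 2 + v and expand: f = -2*u**3 + 2*u**2*v - u**2 - u*v**2 + v**3 + v**2.
No constant or linear terms (consistent with a singular point). Quadratic part: -u**2 + v**2. Cubic part: -2*u**3 + 2*u**2*v - u*v**2 + v**3.
The quadratic part v**2 - u**2 = (v − u)(v + u) splits into two distinct linear factors, so there are two distinct tangent lines y − 2 = ±(x − 3) — this is a node (ordinary double point).
Classification: node.


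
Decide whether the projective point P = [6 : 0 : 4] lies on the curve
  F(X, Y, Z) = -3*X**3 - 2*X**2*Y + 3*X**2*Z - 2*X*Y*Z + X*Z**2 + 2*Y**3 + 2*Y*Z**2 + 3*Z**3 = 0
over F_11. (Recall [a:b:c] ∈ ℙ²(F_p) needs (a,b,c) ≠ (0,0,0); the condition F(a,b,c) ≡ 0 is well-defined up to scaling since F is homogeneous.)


F(6,0,4) ≡ 6 (mod 11); P is NOT on the curve.

Evaluate F(6, 0, 4) term-by-term (mod 11).
  -3*X**3 ↦ -3·216·1·1 = -648
  -2*X**2*Y ↦ -2·36·0·1 = 0
  3*X**2*Z ↦ 3·36·1·4 = 432
  -2*X*Y*Z ↦ -2·6·0·4 = 0
  X*Z**2 ↦ 1·6·1·16 = 96
  2*Y**3 ↦ 2·1·0·1 = 0
  2*Y*Z**2 ↦ 2·1·0·16 = 0
  3*Z**3 ↦ 3·1·1·64 = 192
Sum: F(6, 0, 4) = (-648) + (0) + (432) + (0) + (96) + (0) + (0) + (192) = 72.
Reducing mod 11: 72 ≡ 6 (mod 11).
Since F(a, b, c) ≡ 6 ≠ 0 (mod 11), P does NOT lie on the curve.


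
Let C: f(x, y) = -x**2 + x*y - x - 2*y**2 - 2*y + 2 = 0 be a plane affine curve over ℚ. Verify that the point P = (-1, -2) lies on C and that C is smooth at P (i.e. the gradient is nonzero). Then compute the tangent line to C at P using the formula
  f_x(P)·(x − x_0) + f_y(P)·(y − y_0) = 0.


Tangent line at P: -x + 5*y + 9 = 0.

Step 1: f(-1, -2) = 0, so P lies on C.
Step 2: partial derivatives
  f_x(x, y) = -2*x + y - 1, f_y(x, y) = x - 4*y - 2.
  f_x(P) = -1, f_y(P) = 5 (gradient nonzero, so P is smooth).
Step 3: tangent line at P: -1·(x − -1) + 5·(y − -2) = 0.
Expanding: -x + 5*y + 9 = 0.


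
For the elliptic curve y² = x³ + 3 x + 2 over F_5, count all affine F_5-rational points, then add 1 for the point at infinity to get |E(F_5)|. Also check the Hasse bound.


Affine points = {(1, 1), (1, 4), (2, 1), (2, 4)}; affine count = 4; |E(F_5)| = 5.

Discriminant check: Δ ∝ 4a³ + 27b² = 4·3³ + 27·2² = 4·27 + 27·4 ≡ 1 (mod 5). Nonzero ⇒ E is nonsingular.
For each x ∈ F_5, compute rhs = x³ + 3·x + 2 mod 5, then count y ∈ F_5 with y² ≡ rhs.
  x = 0: rhs = 2, matching y values: none (0 points).
  x = 1: rhs = 1, matching y values: 1, 4 (2 points).
  x = 2: rhs = 1, matching y values: 1, 4 (2 points).
  x = 3: rhs = 3, matching y values: none (0 points).
  x = 4: rhs = 3, matching y values: none (0 points).
Total affine count: 4.
Full point count |E(F_5)| = 4 + 1 = 5.
Hasse bound: |5 − (5+1)| = |-1| = 1 ≤ 2√5 ≈ 4.4721 ✓.


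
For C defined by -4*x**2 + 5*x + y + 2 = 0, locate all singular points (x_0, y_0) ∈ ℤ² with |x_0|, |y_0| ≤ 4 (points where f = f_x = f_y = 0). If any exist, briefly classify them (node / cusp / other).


No singular points in the scanned grid; C is smooth there.

Compute partial derivatives:
  f_x = 5 - 8*x.
  f_y = 1.
f_y = 1 is a nonzero constant, so f_y never vanishes: no point (x, y) can satisfy f = f_x = f_y = 0. In particular no (x, y) ∈ {−4, ..., 4}² is singular; the curve is smooth.


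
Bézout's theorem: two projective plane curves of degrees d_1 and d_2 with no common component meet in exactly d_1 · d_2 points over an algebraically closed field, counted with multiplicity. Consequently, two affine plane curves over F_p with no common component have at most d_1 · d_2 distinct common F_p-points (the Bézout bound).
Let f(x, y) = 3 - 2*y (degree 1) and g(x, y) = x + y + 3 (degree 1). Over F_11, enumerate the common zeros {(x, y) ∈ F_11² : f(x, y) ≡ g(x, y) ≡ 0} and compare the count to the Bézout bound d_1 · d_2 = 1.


Common zeros: {(1, 7)}; count = 1; Bézout bound = 1.

deg(f) = 1, deg(g) = 1, so Bézout bound = 1.
Scan x ∈ F_11. For each x, list the y ∈ F_11 with f(x, y) ≡ 0 and those with g(x, y) ≡ 0 (mod 11); the common zeros in that column are the intersection.
  x = 0: f ≡ 0 at y ∈ {7}; g ≡ 0 at y ∈ {8}; common: ∅.
  x = 1: f ≡ 0 at y ∈ {7}; g ≡ 0 at y ∈ {7}; common: {7}.
  x = 2: f ≡ 0 at y ∈ {7}; g ≡ 0 at y ∈ {6}; common: ∅.
  x = 3: f ≡ 0 at y ∈ {7}; g ≡ 0 at y ∈ {5}; common: ∅.
  x = 4: f ≡ 0 at y ∈ {7}; g ≡ 0 at y ∈ {4}; common: ∅.
  x = 5: f ≡ 0 at y ∈ {7}; g ≡ 0 at y ∈ {3}; common: ∅.
  x = 6: f ≡ 0 at y ∈ {7}; g ≡ 0 at y ∈ {2}; common: ∅.
  x = 7: f ≡ 0 at y ∈ {7}; g ≡ 0 at y ∈ {1}; common: ∅.
  x = 8: f ≡ 0 at y ∈ {7}; g ≡ 0 at y ∈ {0}; common: ∅.
  x = 9: f ≡ 0 at y ∈ {7}; g ≡ 0 at y ∈ {10}; common: ∅.
  x = 10: f ≡ 0 at y ∈ {7}; g ≡ 0 at y ∈ {9}; common: ∅.
Collecting: common zeros = {(1, 7)}, so the count is 1.
Comparison with the Bézout bound: 1 ≤ 1 = deg(f)·deg(g), as expected for curves with no common component (the bound is attained).


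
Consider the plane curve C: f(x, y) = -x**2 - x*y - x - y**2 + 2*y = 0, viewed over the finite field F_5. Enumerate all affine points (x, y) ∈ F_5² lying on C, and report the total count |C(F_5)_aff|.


Affine F_5-points: {(0, 0), (0, 2), (2, 2), (2, 3), (4, 0), (4, 3)}; count = 6.

For each of the 25 pairs (x, y) ∈ F_5², evaluate f(x, y) mod 5. Record the zeros.
  x = 0: [0↦0, 1↦1, 2↦0, 3↦2, 4↦2]  zeros at y ∈ {0, 2}
  x = 1: [0↦3, 1↦3, 2↦1, 3↦2, 4↦1]  zeros at y ∈ ∅
  x = 2: [0↦4, 1↦3, 2↦0, 3↦0, 4↦3]  zeros at y ∈ {2, 3}
  x = 3: [0↦3, 1↦1, 2↦2, 3↦1, 4↦3]  zeros at y ∈ ∅
  x = 4: [0↦0, 1↦2, 2↦2, 3↦0, 4↦1]  zeros at y ∈ {0, 3}
Collecting zeros: affine points = {(0, 0), (0, 2), (2, 2), (2, 3), (4, 0), (4, 3)}.
Total count |C(F_5)_aff| = 6.


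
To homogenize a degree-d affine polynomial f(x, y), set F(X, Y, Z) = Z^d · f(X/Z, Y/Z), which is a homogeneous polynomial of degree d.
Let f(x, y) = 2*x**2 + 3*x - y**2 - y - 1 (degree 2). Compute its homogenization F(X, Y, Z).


F(X, Y, Z) = 2*X**2 + 3*X*Z - Y**2 - Y*Z - Z**2

deg(f) = 2.
Substitute x = X/Z, y = Y/Z into f, then multiply by Z^2.
  monomial 2·x^2·y^0 ↦ 2·X^2·Y^0·Z^0.
  monomial 3·x^1·y^0 ↦ 3·X^1·Y^0·Z^1.
  monomial -1·x^0·y^2 ↦ -1·X^0·Y^2·Z^0.
  monomial -1·x^0·y^1 ↦ -1·X^0·Y^1·Z^1.
  monomial -1·x^0·y^0 ↦ -1·X^0·Y^0·Z^2.
Collecting: F(X, Y, Z) = 2*X**2 + 3*X*Z - Y**2 - Y*Z - Z**2.


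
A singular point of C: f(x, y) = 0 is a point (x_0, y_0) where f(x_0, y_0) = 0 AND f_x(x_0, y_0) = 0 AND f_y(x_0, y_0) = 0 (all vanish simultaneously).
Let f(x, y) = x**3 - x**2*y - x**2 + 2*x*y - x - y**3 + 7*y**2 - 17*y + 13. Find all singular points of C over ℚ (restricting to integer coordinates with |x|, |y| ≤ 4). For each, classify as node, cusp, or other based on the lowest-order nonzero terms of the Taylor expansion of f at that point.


Singular points: {(1, 2)}; classification: cusp.

Compute partial derivatives:
  f_x = 3*x**2 - 2*x*y - 2*x + 2*y - 1.
  f_y = -x**2 + 2*x - 3*y**2 + 14*y - 17.
Scan x_0 ∈ {−4, ..., 4}. For each x_0, f_y(x_0, y) is a polynomial in y; find its integer roots y ∈ {−4, ..., 4}, then test f_x and f at those candidates.
  x = -4: f_y(-4, y) = -3*y**2 + 14*y - 41; no integer root y with |y| ≤ 4.
  x = -3: f_y(-3, y) = -3*y**2 + 14*y - 32; no integer root y with |y| ≤ 4.
  x = -2: f_y(-2, y) = -3*y**2 + 14*y - 25; no integer root y with |y| ≤ 4.
  x = -1: f_y(-1, y) = -3*y**2 + 14*y - 20; no integer root y with |y| ≤ 4.
  x = 0: f_y(0, y) = -3*y**2 + 14*y - 17; no integer root y with |y| ≤ 4.
  x = 1: f_y(1, y) = -3*y**2 + 14*y - 16; vanishes at y ∈ {2}. (1, 2): f_x = 0, f = 0 — SINGULAR.
  x = 2: f_y(2, y) = -3*y**2 + 14*y - 17; no integer root y with |y| ≤ 4.
  x = 3: f_y(3, y) = -3*y**2 + 14*y - 20; no integer root y with |y| ≤ 4.
  x = 4: f_y(4, y) = -3*y**2 + 14*y - 25; no integer root y with |y| ≤ 4.
Only singular point on the grid: (1, 2).
Classify: substitute x = 1 + u, y = 2 + v and expand: f = u**3 - u**2*v - v**3 + v**2.
No constant or linear terms (consistent with a singular point). Quadratic part: v**2. Cubic part: u**3 - u**2*v - v**3.
The quadratic part v**2 is a perfect square, so there is a single (double) tangent line v = 0, i.e. y = 2. Restricting the cubic part to that line (v = 0) leaves u**3 ≠ 0, so f is not divisible by v and the branch is v² ≈ -u**3 to lowest order — this is a cusp.
Classification: cusp.


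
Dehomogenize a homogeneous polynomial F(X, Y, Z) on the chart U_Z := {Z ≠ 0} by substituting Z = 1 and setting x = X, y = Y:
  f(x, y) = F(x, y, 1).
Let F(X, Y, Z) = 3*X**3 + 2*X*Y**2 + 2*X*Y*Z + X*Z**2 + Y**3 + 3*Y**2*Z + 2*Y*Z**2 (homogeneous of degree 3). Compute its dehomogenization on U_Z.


f(x, y) = 3*x**3 + 2*x*y**2 + 2*x*y + x + y**3 + 3*y**2 + 2*y

On U_Z we set Z = 1. Each monomial c·X^i·Y^j·Z^k in F becomes c·x^i·y^j·1^k = c·x^i·y^j.
Substituting Z = 1: F(X, Y, 1) = 3*x**3 + 2*x*y**2 + 2*x*y + x + y**3 + 3*y**2 + 2*y.
Note: deg(f) ≤ deg(F) = 3; strict inequality happens when F is divisible by Z (lost terms).


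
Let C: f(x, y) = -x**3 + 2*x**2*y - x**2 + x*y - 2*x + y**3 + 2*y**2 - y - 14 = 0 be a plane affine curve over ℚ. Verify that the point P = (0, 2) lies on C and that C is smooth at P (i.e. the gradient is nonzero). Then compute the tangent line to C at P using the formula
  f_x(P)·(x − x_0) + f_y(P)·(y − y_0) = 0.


Tangent line at P: 19*y - 38 = 0.

Step 1: f(0, 2) = 0, so P lies on C.
Step 2: partial derivatives
  f_x(x, y) = -3*x**2 + 4*x*y - 2*x + y - 2, f_y(x, y) = 2*x**2 + x + 3*y**2 + 4*y - 1.
  f_x(P) = 0, f_y(P) = 19 (gradient nonzero, so P is smooth).
Step 3: tangent line at P: 0·(x − 0) + 19·(y − 2) = 0.
Expanding: 19*y - 38 = 0.
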